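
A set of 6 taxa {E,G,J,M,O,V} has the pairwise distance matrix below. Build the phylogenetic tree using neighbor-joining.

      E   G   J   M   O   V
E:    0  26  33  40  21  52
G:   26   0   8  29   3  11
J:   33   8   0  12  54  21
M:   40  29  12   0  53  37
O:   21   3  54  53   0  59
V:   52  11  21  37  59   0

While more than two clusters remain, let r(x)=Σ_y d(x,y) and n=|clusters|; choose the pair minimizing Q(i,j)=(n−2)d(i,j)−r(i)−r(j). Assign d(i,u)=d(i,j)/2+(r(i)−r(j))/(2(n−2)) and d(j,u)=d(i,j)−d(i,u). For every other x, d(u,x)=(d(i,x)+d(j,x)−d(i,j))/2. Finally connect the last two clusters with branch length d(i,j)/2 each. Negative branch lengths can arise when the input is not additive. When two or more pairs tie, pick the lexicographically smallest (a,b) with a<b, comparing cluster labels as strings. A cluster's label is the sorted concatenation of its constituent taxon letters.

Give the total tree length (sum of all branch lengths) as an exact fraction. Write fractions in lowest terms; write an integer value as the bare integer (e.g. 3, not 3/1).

283/4

step 1: merge (E,O) at d=21, Q=-278; branch lengths E→33/4, O→51/4; new cluster EO
  updated: d(EO,G)=4, d(EO,J)=33, d(EO,M)=36, d(EO,V)=45
step 2: merge (EO,G) at d=4, Q=-158; branch lengths EO→13, G→-9; new cluster EGO
  updated: d(EGO,J)=37/2, d(EGO,M)=61/2, d(EGO,V)=26
step 3: merge (EGO,V) at d=26, Q=-107; branch lengths EGO→43/4, V→61/4; new cluster EGOV
  updated: d(EGOV,J)=27/4, d(EGOV,M)=83/4
step 4: merge (EGOV,J) at d=27/4, Q=-79/2; branch lengths EGOV→31/4, J→-1; new cluster EGJOV
  updated: d(EGJOV,M)=13
step 5: merge (EGJOV,M) at d=13; branch lengths EGJOV→13/2, M→13/2; new cluster EGJMOV
final tree: (((((E:33/4,O:51/4):13,G:-9):43/4,V:61/4):31/4,J:-1):13/2,M:13/2)
total length: 283/4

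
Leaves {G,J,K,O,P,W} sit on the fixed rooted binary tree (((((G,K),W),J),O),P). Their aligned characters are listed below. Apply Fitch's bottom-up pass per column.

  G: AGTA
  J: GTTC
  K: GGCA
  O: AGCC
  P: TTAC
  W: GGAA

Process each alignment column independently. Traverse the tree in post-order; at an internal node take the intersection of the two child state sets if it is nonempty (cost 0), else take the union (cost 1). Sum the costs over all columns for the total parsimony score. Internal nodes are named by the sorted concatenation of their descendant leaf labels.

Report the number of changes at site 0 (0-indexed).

GK@0: {A} ∪ {G} = {A,G} (union, +1)
GKW@0: {A,G} ∩ {G} = {G} (intersection, +0)
GJKW@0: {G} ∩ {G} = {G} (intersection, +0)
GJKOW@0: {G} ∪ {A} = {A,G} (union, +1)
GJKOPW@0: {A,G} ∪ {T} = {A,G,T} (union, +1)
GK@1: {G} ∩ {G} = {G} (intersection, +0)
GKW@1: {G} ∩ {G} = {G} (intersection, +0)
GJKW@1: {G} ∪ {T} = {G,T} (union, +1)
GJKOW@1: {G,T} ∩ {G} = {G} (intersection, +0)
GJKOPW@1: {G} ∪ {T} = {G,T} (union, +1)
GK@2: {T} ∪ {C} = {C,T} (union, +1)
GKW@2: {C,T} ∪ {A} = {A,C,T} (union, +1)
GJKW@2: {A,C,T} ∩ {T} = {T} (intersection, +0)
GJKOW@2: {T} ∪ {C} = {C,T} (union, +1)
GJKOPW@2: {C,T} ∪ {A} = {A,C,T} (union, +1)
GK@3: {A} ∩ {A} = {A} (intersection, +0)
GKW@3: {A} ∩ {A} = {A} (intersection, +0)
GJKW@3: {A} ∪ {C} = {A,C} (union, +1)
GJKOW@3: {A,C} ∩ {C} = {C} (intersection, +0)
GJKOPW@3: {C} ∩ {C} = {C} (intersection, +0)
per-site changes: [3, 2, 4, 1]; total = 10

3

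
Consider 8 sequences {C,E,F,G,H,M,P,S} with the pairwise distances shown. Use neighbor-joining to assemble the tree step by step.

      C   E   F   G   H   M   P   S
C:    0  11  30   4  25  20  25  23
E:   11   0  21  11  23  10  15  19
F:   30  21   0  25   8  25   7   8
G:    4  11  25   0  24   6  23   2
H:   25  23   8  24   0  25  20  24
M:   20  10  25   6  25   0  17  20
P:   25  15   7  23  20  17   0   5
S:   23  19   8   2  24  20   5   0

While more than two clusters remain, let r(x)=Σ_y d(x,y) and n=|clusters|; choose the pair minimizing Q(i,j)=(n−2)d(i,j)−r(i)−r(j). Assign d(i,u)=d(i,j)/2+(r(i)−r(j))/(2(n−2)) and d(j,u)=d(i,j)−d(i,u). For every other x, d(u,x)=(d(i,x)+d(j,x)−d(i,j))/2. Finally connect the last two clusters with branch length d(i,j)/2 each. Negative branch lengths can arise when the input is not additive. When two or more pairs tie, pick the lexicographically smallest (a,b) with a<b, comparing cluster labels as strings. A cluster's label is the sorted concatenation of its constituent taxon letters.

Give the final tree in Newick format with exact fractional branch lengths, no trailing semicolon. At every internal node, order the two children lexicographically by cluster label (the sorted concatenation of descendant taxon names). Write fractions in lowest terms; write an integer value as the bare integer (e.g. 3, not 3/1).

((((C:6,G:-2):19/4,((F:23/12,H:73/12):79/12,(P:11/4,S:9/4):5/3):8):1/4,E:63/16):97/32,M:97/32)

step 1: merge (F,H) at d=8, Q=-225; branch lengths F→23/12, H→73/12; new cluster FH
  updated: d(C,FH)=47/2, d(E,FH)=18, d(FH,G)=41/2, d(FH,M)=21, d(FH,P)=19/2, d(FH,S)=12
step 2: merge (C,G) at d=4, Q=-153; branch lengths C→6, G→-2; new cluster CG
  updated: d(CG,E)=9, d(CG,FH)=20, d(CG,M)=11, d(CG,P)=22, d(CG,S)=21/2
step 3: merge (P,S) at d=5, Q=-115; branch lengths P→11/4, S→9/4; new cluster PS
  updated: d(CG,PS)=55/4, d(E,PS)=29/2, d(FH,PS)=33/4, d(M,PS)=16
step 4: merge (FH,PS) at d=33/4, Q=-95; branch lengths FH→79/12, PS→5/3; new cluster FHPS
  updated: d(CG,FHPS)=51/4, d(E,FHPS)=97/8, d(FHPS,M)=115/8
step 5: merge (CG,FHPS) at d=51/4, Q=-93/2; branch lengths CG→19/4, FHPS→8; new cluster CFGHPS
  updated: d(CFGHPS,E)=67/16, d(CFGHPS,M)=101/16
step 6: merge (CFGHPS,E) at d=67/16, Q=-41/2; branch lengths CFGHPS→1/4, E→63/16; new cluster CEFGHPS
  updated: d(CEFGHPS,M)=97/16
step 7: merge (CEFGHPS,M) at d=97/16; branch lengths CEFGHPS→97/32, M→97/32; new cluster CEFGHMPS
final tree: ((((C:6,G:-2):19/4,((F:23/12,H:73/12):79/12,(P:11/4,S:9/4):5/3):8):1/4,E:63/16):97/32,M:97/32)
total length: 193/4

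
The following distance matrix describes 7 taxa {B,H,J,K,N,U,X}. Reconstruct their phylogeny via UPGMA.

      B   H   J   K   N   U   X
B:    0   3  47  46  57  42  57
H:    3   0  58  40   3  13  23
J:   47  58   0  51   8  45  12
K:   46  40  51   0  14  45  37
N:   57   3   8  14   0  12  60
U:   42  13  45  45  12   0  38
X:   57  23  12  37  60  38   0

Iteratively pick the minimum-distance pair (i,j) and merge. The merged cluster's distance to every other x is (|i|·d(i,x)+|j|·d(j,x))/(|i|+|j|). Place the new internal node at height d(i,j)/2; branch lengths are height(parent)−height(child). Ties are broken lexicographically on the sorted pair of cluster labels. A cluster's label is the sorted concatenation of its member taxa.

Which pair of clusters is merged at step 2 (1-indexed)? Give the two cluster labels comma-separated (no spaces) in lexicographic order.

J,N

iteration 1: select B,H (d=3); attach at lengths (3/2, 3/2); label the merged cluster BH
  updated: d(BH,J)=105/2, d(BH,K)=43, d(BH,N)=30, d(BH,U)=55/2, d(BH,X)=40
iteration 2: select J,N (d=8); attach at lengths (4, 4); label the merged cluster JN
  updated: d(BH,JN)=165/4, d(JN,K)=65/2, d(JN,U)=57/2, d(JN,X)=36
iteration 3: select BH,U (d=55/2); attach at lengths (49/4, 55/4); label the merged cluster BHU
  updated: d(BHU,JN)=37, d(BHU,K)=131/3, d(BHU,X)=118/3
iteration 4: select JN,K (d=65/2); attach at lengths (49/4, 65/4); label the merged cluster JKN
  updated: d(BHU,JKN)=353/9, d(JKN,X)=109/3
iteration 5: select JKN,X (d=109/3); attach at lengths (23/12, 109/6); label the merged cluster JKNX
  updated: d(BHU,JKNX)=157/4
iteration 6: select BHU,JKNX (d=157/4); attach at lengths (47/8, 35/24); label the merged cluster BHJKNUX
final tree: (((B:3/2,H:3/2):49/4,U:55/4):47/8,(((J:4,N:4):49/4,K:65/4):23/12,X:109/6):35/24)
total length: 1115/12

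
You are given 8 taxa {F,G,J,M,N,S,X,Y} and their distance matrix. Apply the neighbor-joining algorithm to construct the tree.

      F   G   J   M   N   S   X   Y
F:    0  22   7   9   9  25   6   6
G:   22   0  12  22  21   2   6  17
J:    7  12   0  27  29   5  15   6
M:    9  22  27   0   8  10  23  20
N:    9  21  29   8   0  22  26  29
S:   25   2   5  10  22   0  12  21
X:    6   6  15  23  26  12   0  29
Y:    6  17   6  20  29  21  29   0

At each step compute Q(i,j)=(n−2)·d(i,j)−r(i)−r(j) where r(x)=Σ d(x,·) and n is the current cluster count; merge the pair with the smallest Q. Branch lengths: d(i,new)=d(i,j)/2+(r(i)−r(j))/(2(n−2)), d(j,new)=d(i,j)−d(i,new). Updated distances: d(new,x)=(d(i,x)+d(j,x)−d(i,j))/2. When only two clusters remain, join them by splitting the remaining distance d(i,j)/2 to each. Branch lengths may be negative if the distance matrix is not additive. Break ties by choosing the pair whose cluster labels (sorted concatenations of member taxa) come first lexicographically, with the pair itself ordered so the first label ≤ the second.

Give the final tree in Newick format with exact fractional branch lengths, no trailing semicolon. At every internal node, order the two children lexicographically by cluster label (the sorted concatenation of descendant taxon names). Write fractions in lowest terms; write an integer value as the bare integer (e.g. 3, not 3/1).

1. join M+N (d=8, Q=-215) ⇒ MN; edges |M|=23/12, |N|=73/12
  updated: d(F,MN)=5, d(G,MN)=35/2, d(J,MN)=24, d(MN,S)=12, d(MN,X)=41/2, d(MN,Y)=41/2
2. join F+MN (d=5, Q=-291/2) ⇒ FMN; edges |F|=-7/20, |MN|=107/20
  updated: d(FMN,G)=69/4, d(FMN,J)=13, d(FMN,S)=16, d(FMN,X)=43/4, d(FMN,Y)=43/4
3. join J+Y (d=6, Q=-443/4) ⇒ JY; edges |J|=-35/32, |Y|=227/32
  updated: d(FMN,JY)=71/8, d(G,JY)=23/2, d(JY,S)=10, d(JY,X)=19
4. join FMN+JY (d=71/8, Q=-605/8) ⇒ FJMNY; edges |FMN|=241/48, |JY|=185/48
  updated: d(FJMNY,G)=159/16, d(FJMNY,S)=137/16, d(FJMNY,X)=167/16
5. join FJMNY+X (d=167/16, Q=-73/2) ⇒ FJMNXY; edges |FJMNY|=171/32, |X|=163/32
  updated: d(FJMNXY,G)=11/4, d(FJMNXY,S)=81/16
6. join FJMNXY+G (d=11/4, Q=-157/16) ⇒ FGJMNXY; edges |FJMNXY|=93/32, |G|=-5/32
  updated: d(FGJMNXY,S)=69/32
7. join FGJMNXY+S (d=69/32) ⇒ FGJMNSXY; edges |FGJMNXY|=69/64, |S|=69/64
final tree: (((((F:-7/20,(M:23/12,N:73/12):107/20):241/48,(J:-35/32,Y:227/32):185/48):171/32,X:163/32):93/32,G:-5/32):69/64,S:69/64)
total length: 1383/32

(((((F:-7/20,(M:23/12,N:73/12):107/20):241/48,(J:-35/32,Y:227/32):185/48):171/32,X:163/32):93/32,G:-5/32):69/64,S:69/64)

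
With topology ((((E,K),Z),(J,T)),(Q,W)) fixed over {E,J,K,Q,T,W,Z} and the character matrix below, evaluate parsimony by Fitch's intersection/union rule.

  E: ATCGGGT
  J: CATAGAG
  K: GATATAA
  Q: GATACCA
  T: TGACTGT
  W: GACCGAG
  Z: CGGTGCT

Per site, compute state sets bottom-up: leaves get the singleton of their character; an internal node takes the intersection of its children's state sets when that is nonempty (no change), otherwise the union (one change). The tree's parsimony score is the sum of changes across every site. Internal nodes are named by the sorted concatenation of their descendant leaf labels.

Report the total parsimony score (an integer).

26

EK@0: {A} ∪ {G} = {A,G} (union, +1)
EKZ@0: {A,G} ∪ {C} = {A,C,G} (union, +1)
JT@0: {C} ∪ {T} = {C,T} (union, +1)
EJKTZ@0: {A,C,G} ∩ {C,T} = {C} (intersection, +0)
QW@0: {G} ∩ {G} = {G} (intersection, +0)
EJKQTWZ@0: {C} ∪ {G} = {C,G} (union, +1)
EK@1: {T} ∪ {A} = {A,T} (union, +1)
EKZ@1: {A,T} ∪ {G} = {A,G,T} (union, +1)
JT@1: {A} ∪ {G} = {A,G} (union, +1)
EJKTZ@1: {A,G,T} ∩ {A,G} = {A,G} (intersection, +0)
QW@1: {A} ∩ {A} = {A} (intersection, +0)
EJKQTWZ@1: {A,G} ∩ {A} = {A} (intersection, +0)
EK@2: {C} ∪ {T} = {C,T} (union, +1)
EKZ@2: {C,T} ∪ {G} = {C,G,T} (union, +1)
JT@2: {T} ∪ {A} = {A,T} (union, +1)
EJKTZ@2: {C,G,T} ∩ {A,T} = {T} (intersection, +0)
QW@2: {T} ∪ {C} = {C,T} (union, +1)
EJKQTWZ@2: {T} ∩ {C,T} = {T} (intersection, +0)
EK@3: {G} ∪ {A} = {A,G} (union, +1)
EKZ@3: {A,G} ∪ {T} = {A,G,T} (union, +1)
JT@3: {A} ∪ {C} = {A,C} (union, +1)
EJKTZ@3: {A,G,T} ∩ {A,C} = {A} (intersection, +0)
QW@3: {A} ∪ {C} = {A,C} (union, +1)
EJKQTWZ@3: {A} ∩ {A,C} = {A} (intersection, +0)
EK@4: {G} ∪ {T} = {G,T} (union, +1)
EKZ@4: {G,T} ∩ {G} = {G} (intersection, +0)
JT@4: {G} ∪ {T} = {G,T} (union, +1)
EJKTZ@4: {G} ∩ {G,T} = {G} (intersection, +0)
QW@4: {C} ∪ {G} = {C,G} (union, +1)
EJKQTWZ@4: {G} ∩ {C,G} = {G} (intersection, +0)
EK@5: {G} ∪ {A} = {A,G} (union, +1)
EKZ@5: {A,G} ∪ {C} = {A,C,G} (union, +1)
JT@5: {A} ∪ {G} = {A,G} (union, +1)
EJKTZ@5: {A,C,G} ∩ {A,G} = {A,G} (intersection, +0)
QW@5: {C} ∪ {A} = {A,C} (union, +1)
EJKQTWZ@5: {A,G} ∩ {A,C} = {A} (intersection, +0)
EK@6: {T} ∪ {A} = {A,T} (union, +1)
EKZ@6: {A,T} ∩ {T} = {T} (intersection, +0)
JT@6: {G} ∪ {T} = {G,T} (union, +1)
EJKTZ@6: {T} ∩ {G,T} = {T} (intersection, +0)
QW@6: {A} ∪ {G} = {A,G} (union, +1)
EJKQTWZ@6: {T} ∪ {A,G} = {A,G,T} (union, +1)
per-site changes: [4, 3, 4, 4, 3, 4, 4]; total = 26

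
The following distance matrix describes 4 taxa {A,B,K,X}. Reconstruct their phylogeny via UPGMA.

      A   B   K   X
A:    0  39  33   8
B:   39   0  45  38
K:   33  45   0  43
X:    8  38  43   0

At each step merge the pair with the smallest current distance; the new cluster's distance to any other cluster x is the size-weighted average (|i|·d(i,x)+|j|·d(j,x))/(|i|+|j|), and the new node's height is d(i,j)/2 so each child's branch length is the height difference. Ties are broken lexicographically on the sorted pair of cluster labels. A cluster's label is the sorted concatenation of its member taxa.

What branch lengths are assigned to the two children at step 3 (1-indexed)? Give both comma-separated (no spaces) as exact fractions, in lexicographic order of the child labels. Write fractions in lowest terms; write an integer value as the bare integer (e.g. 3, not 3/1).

4/3,61/3

iteration 1: select A,X (d=8); attach at lengths (4, 4); label the merged cluster AX
  updated: d(AX,B)=77/2, d(AX,K)=38
iteration 2: select AX,K (d=38); attach at lengths (15, 19); label the merged cluster AKX
  updated: d(AKX,B)=122/3
iteration 3: select AKX,B (d=122/3); attach at lengths (4/3, 61/3); label the merged cluster ABKX
final tree: (((A:4,X:4):15,K:19):4/3,B:61/3)
total length: 191/3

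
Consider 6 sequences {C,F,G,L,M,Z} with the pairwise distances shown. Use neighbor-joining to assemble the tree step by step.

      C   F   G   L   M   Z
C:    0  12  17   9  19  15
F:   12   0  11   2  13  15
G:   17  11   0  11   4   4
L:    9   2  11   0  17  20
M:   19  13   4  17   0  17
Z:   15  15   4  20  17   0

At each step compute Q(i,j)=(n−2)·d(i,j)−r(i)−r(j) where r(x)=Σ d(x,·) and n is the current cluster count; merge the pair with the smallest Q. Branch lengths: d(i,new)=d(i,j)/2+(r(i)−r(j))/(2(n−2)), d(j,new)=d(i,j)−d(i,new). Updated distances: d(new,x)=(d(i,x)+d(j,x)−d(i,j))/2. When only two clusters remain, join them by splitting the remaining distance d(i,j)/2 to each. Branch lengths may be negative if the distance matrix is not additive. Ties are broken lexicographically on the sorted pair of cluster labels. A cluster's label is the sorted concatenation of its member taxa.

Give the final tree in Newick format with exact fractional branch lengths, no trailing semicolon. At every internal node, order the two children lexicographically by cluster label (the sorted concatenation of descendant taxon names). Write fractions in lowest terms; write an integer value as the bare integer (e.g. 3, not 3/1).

1. join F+L (d=2, Q=-104) ⇒ FL; edges |F|=1/4, |L|=7/4
  updated: d(C,FL)=19/2, d(FL,G)=10, d(FL,M)=14, d(FL,Z)=33/2
2. join C+FL (d=19/2, Q=-82) ⇒ CFL; edges |C|=13/2, |FL|=3
  updated: d(CFL,G)=35/4, d(CFL,M)=47/4, d(CFL,Z)=11
3. join CFL+Z (d=11, Q=-83/2) ⇒ CFLZ; edges |CFL|=43/8, |Z|=45/8
  updated: d(CFLZ,G)=7/8, d(CFLZ,M)=71/8
4. join CFLZ+G (d=7/8, Q=-55/4) ⇒ CFGLZ; edges |CFLZ|=23/8, |G|=-2
  updated: d(CFGLZ,M)=6
5. join CFGLZ+M (d=6) ⇒ CFGLMZ; edges |CFGLZ|=3, |M|=3
final tree: ((((C:13/2,(F:1/4,L:7/4):3):43/8,Z:45/8):23/8,G:-2):3,M:3)
total length: 235/8

((((C:13/2,(F:1/4,L:7/4):3):43/8,Z:45/8):23/8,G:-2):3,M:3)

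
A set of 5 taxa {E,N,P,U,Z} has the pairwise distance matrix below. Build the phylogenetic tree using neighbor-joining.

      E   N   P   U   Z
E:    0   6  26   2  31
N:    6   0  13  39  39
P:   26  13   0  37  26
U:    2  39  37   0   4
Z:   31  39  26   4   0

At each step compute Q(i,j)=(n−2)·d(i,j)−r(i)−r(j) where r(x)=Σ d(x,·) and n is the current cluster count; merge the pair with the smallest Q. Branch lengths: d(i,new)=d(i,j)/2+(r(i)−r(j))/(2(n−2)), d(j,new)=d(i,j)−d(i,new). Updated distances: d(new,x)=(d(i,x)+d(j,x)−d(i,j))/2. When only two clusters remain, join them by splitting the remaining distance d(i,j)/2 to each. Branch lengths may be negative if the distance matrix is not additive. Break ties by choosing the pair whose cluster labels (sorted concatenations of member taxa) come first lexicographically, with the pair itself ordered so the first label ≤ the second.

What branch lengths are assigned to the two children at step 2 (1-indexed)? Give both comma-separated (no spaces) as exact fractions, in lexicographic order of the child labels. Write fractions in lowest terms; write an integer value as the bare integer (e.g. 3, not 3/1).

-11/8,127/8

iteration 1: select U,Z (d=4, Q=-170); attach at lengths (-1, 5); label the merged cluster UZ
  updated: d(E,UZ)=29/2, d(N,UZ)=37, d(P,UZ)=59/2
iteration 2: select E,UZ (d=29/2, Q=-197/2); attach at lengths (-11/8, 127/8); label the merged cluster EUZ
  updated: d(EUZ,N)=57/4, d(EUZ,P)=41/2
iteration 3: select EUZ,N (d=57/4, Q=-191/4); attach at lengths (87/8, 27/8); label the merged cluster ENUZ
  updated: d(ENUZ,P)=77/8
iteration 4: select ENUZ,P (d=77/8); attach at lengths (77/16, 77/16); label the merged cluster ENPUZ
final tree: (((E:-11/8,(U:-1,Z:5):127/8):87/8,N:27/8):77/16,P:77/16)
total length: 339/8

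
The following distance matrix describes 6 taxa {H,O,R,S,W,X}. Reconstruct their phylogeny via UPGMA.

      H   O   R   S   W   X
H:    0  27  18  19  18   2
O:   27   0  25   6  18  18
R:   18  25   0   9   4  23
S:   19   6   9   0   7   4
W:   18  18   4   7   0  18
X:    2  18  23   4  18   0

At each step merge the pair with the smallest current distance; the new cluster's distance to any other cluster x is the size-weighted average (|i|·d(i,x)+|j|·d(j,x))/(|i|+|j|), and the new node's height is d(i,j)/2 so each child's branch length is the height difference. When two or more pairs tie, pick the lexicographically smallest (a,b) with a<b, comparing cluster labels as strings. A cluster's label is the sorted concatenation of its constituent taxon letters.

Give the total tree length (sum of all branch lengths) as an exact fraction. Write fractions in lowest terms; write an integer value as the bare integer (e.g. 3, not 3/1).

63/2

step 1: merge (H,X) at d=2; branch lengths H→1, X→1; new cluster HX
  updated: d(HX,O)=45/2, d(HX,R)=41/2, d(HX,S)=23/2, d(HX,W)=18
step 2: merge (R,W) at d=4; branch lengths R→2, W→2; new cluster RW
  updated: d(HX,RW)=77/4, d(O,RW)=43/2, d(RW,S)=8
step 3: merge (O,S) at d=6; branch lengths O→3, S→3; new cluster OS
  updated: d(HX,OS)=17, d(OS,RW)=59/4
step 4: merge (OS,RW) at d=59/4; branch lengths OS→35/8, RW→43/8; new cluster ORSW
  updated: d(HX,ORSW)=145/8
step 5: merge (HX,ORSW) at d=145/8; branch lengths HX→129/16, ORSW→27/16; new cluster HORSWX
final tree: ((H:1,X:1):129/16,((O:3,S:3):35/8,(R:2,W:2):43/8):27/16)
total length: 63/2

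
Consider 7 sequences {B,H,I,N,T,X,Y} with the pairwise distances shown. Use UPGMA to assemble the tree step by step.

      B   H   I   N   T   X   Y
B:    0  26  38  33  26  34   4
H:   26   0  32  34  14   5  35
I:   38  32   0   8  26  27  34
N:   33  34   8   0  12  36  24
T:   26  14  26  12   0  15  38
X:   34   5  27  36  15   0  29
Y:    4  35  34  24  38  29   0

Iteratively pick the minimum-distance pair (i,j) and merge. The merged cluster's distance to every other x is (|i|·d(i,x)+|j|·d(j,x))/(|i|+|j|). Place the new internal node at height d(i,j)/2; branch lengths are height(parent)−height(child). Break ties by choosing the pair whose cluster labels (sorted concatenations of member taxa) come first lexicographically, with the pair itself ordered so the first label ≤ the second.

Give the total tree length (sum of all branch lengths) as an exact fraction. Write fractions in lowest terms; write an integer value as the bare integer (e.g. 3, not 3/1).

step 1: merge (B,Y) at d=4; branch lengths B→2, Y→2; new cluster BY
  updated: d(BY,H)=61/2, d(BY,I)=36, d(BY,N)=57/2, d(BY,T)=32, d(BY,X)=63/2
step 2: merge (H,X) at d=5; branch lengths H→5/2, X→5/2; new cluster HX
  updated: d(BY,HX)=31, d(HX,I)=59/2, d(HX,N)=35, d(HX,T)=29/2
step 3: merge (I,N) at d=8; branch lengths I→4, N→4; new cluster IN
  updated: d(BY,IN)=129/4, d(HX,IN)=129/4, d(IN,T)=19
step 4: merge (HX,T) at d=29/2; branch lengths HX→19/4, T→29/4; new cluster HTX
  updated: d(BY,HTX)=94/3, d(HTX,IN)=167/6
step 5: merge (HTX,IN) at d=167/6; branch lengths HTX→20/3, IN→119/12; new cluster HINTX
  updated: d(BY,HINTX)=317/10
step 6: merge (BY,HINTX) at d=317/10; branch lengths BY→277/20, HINTX→29/15; new cluster BHINTXY
final tree: ((B:2,Y:2):277/20,(((H:5/2,X:5/2):19/4,T:29/4):20/3,(I:4,N:4):119/12):29/15)
total length: 1841/30

1841/30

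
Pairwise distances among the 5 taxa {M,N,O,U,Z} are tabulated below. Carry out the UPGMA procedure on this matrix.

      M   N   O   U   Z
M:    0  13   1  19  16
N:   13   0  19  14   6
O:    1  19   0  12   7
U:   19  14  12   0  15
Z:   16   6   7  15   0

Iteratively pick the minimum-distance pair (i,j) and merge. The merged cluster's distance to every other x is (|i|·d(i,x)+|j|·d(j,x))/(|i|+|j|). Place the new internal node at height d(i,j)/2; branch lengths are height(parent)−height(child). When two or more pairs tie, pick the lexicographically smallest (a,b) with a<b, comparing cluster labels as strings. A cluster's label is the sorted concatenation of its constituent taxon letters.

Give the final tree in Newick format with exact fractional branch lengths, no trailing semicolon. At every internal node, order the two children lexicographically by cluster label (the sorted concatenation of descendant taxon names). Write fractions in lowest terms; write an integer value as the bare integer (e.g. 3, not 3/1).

step 1: merge (M,O) at d=1; branch lengths M→1/2, O→1/2; new cluster MO
  updated: d(MO,N)=16, d(MO,U)=31/2, d(MO,Z)=23/2
step 2: merge (N,Z) at d=6; branch lengths N→3, Z→3; new cluster NZ
  updated: d(MO,NZ)=55/4, d(NZ,U)=29/2
step 3: merge (MO,NZ) at d=55/4; branch lengths MO→51/8, NZ→31/8; new cluster MNOZ
  updated: d(MNOZ,U)=15
step 4: merge (MNOZ,U) at d=15; branch lengths MNOZ→5/8, U→15/2; new cluster MNOUZ
final tree: (((M:1/2,O:1/2):51/8,(N:3,Z:3):31/8):5/8,U:15/2)
total length: 203/8

(((M:1/2,O:1/2):51/8,(N:3,Z:3):31/8):5/8,U:15/2)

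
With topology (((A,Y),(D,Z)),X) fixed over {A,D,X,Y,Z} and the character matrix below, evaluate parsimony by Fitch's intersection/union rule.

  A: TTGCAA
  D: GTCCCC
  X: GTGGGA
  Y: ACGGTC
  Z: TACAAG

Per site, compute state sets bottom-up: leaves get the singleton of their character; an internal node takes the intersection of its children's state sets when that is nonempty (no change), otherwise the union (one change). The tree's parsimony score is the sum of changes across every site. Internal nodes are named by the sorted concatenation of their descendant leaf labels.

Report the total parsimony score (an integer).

15

AY@0: {T} ∪ {A} = {A,T} (union, +1)
DZ@0: {G} ∪ {T} = {G,T} (union, +1)
ADYZ@0: {A,T} ∩ {G,T} = {T} (intersection, +0)
ADXYZ@0: {T} ∪ {G} = {G,T} (union, +1)
AY@1: {T} ∪ {C} = {C,T} (union, +1)
DZ@1: {T} ∪ {A} = {A,T} (union, +1)
ADYZ@1: {C,T} ∩ {A,T} = {T} (intersection, +0)
ADXYZ@1: {T} ∩ {T} = {T} (intersection, +0)
AY@2: {G} ∩ {G} = {G} (intersection, +0)
DZ@2: {C} ∩ {C} = {C} (intersection, +0)
ADYZ@2: {G} ∪ {C} = {C,G} (union, +1)
ADXYZ@2: {C,G} ∩ {G} = {G} (intersection, +0)
AY@3: {C} ∪ {G} = {C,G} (union, +1)
DZ@3: {C} ∪ {A} = {A,C} (union, +1)
ADYZ@3: {C,G} ∩ {A,C} = {C} (intersection, +0)
ADXYZ@3: {C} ∪ {G} = {C,G} (union, +1)
AY@4: {A} ∪ {T} = {A,T} (union, +1)
DZ@4: {C} ∪ {A} = {A,C} (union, +1)
ADYZ@4: {A,T} ∩ {A,C} = {A} (intersection, +0)
ADXYZ@4: {A} ∪ {G} = {A,G} (union, +1)
AY@5: {A} ∪ {C} = {A,C} (union, +1)
DZ@5: {C} ∪ {G} = {C,G} (union, +1)
ADYZ@5: {A,C} ∩ {C,G} = {C} (intersection, +0)
ADXYZ@5: {C} ∪ {A} = {A,C} (union, +1)
per-site changes: [3, 2, 1, 3, 3, 3]; total = 15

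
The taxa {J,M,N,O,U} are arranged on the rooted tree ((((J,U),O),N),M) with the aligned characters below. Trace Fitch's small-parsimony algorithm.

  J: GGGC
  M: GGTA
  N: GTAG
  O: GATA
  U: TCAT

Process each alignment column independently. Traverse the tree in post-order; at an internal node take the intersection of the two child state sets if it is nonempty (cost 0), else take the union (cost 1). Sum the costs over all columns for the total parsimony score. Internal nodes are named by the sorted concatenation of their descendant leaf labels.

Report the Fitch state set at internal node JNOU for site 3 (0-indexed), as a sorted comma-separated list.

A,C,G,T

JU@0: {G} ∪ {T} = {G,T} (union, +1)
JOU@0: {G,T} ∩ {G} = {G} (intersection, +0)
JNOU@0: {G} ∩ {G} = {G} (intersection, +0)
JMNOU@0: {G} ∩ {G} = {G} (intersection, +0)
JU@1: {G} ∪ {C} = {C,G} (union, +1)
JOU@1: {C,G} ∪ {A} = {A,C,G} (union, +1)
JNOU@1: {A,C,G} ∪ {T} = {A,C,G,T} (union, +1)
JMNOU@1: {A,C,G,T} ∩ {G} = {G} (intersection, +0)
JU@2: {G} ∪ {A} = {A,G} (union, +1)
JOU@2: {A,G} ∪ {T} = {A,G,T} (union, +1)
JNOU@2: {A,G,T} ∩ {A} = {A} (intersection, +0)
JMNOU@2: {A} ∪ {T} = {A,T} (union, +1)
JU@3: {C} ∪ {T} = {C,T} (union, +1)
JOU@3: {C,T} ∪ {A} = {A,C,T} (union, +1)
JNOU@3: {A,C,T} ∪ {G} = {A,C,G,T} (union, +1)
JMNOU@3: {A,C,G,T} ∩ {A} = {A} (intersection, +0)
per-site changes: [1, 3, 3, 3]; total = 10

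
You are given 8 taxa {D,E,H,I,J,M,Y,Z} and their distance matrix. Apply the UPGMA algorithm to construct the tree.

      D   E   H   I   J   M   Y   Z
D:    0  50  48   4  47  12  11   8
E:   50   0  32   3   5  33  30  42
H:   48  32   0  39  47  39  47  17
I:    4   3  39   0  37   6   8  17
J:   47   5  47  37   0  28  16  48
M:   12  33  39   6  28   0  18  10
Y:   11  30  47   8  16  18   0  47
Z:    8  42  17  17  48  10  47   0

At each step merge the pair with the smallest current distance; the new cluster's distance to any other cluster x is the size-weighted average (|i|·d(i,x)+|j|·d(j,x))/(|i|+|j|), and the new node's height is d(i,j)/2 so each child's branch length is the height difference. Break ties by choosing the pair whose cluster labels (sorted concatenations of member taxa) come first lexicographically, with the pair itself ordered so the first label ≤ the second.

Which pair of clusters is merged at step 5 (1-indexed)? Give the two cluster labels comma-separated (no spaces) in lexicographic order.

step 1: merge (E,I) at d=3; branch lengths E→3/2, I→3/2; new cluster EI
  updated: d(D,EI)=27, d(EI,H)=71/2, d(EI,J)=21, d(EI,M)=39/2, d(EI,Y)=19, d(EI,Z)=59/2
step 2: merge (D,Z) at d=8; branch lengths D→4, Z→4; new cluster DZ
  updated: d(DZ,EI)=113/4, d(DZ,H)=65/2, d(DZ,J)=95/2, d(DZ,M)=11, d(DZ,Y)=29
step 3: merge (DZ,M) at d=11; branch lengths DZ→3/2, M→11/2; new cluster DMZ
  updated: d(DMZ,EI)=76/3, d(DMZ,H)=104/3, d(DMZ,J)=41, d(DMZ,Y)=76/3
step 4: merge (J,Y) at d=16; branch lengths J→8, Y→8; new cluster JY
  updated: d(DMZ,JY)=199/6, d(EI,JY)=20, d(H,JY)=47
step 5: merge (EI,JY) at d=20; branch lengths EI→17/2, JY→2; new cluster EIJY
  updated: d(DMZ,EIJY)=117/4, d(EIJY,H)=165/4
step 6: merge (DMZ,EIJY) at d=117/4; branch lengths DMZ→73/8, EIJY→37/8; new cluster DEIJMYZ
  updated: d(DEIJMYZ,H)=269/7
step 7: merge (DEIJMYZ,H) at d=269/7; branch lengths DEIJMYZ→257/56, H→269/14; new cluster DEHIJMYZ
final tree: ((((D:4,Z:4):3/2,M:11/2):73/8,((E:3/2,I:3/2):17/2,(J:8,Y:8):2):37/8):257/56,H:269/14)
total length: 4595/56

EI,JY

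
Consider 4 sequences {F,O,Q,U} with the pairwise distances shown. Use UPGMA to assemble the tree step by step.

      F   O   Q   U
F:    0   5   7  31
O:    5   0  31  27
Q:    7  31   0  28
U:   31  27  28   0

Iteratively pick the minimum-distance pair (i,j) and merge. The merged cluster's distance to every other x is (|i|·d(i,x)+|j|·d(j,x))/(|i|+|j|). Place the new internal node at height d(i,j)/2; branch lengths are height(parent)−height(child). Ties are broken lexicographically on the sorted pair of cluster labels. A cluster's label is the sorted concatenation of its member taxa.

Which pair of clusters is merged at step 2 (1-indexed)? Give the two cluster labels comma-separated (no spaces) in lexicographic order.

FO,Q

step 1: merge (F,O) at d=5; branch lengths F→5/2, O→5/2; new cluster FO
  updated: d(FO,Q)=19, d(FO,U)=29
step 2: merge (FO,Q) at d=19; branch lengths FO→7, Q→19/2; new cluster FOQ
  updated: d(FOQ,U)=86/3
step 3: merge (FOQ,U) at d=86/3; branch lengths FOQ→29/6, U→43/3; new cluster FOQU
final tree: (((F:5/2,O:5/2):7,Q:19/2):29/6,U:43/3)
total length: 122/3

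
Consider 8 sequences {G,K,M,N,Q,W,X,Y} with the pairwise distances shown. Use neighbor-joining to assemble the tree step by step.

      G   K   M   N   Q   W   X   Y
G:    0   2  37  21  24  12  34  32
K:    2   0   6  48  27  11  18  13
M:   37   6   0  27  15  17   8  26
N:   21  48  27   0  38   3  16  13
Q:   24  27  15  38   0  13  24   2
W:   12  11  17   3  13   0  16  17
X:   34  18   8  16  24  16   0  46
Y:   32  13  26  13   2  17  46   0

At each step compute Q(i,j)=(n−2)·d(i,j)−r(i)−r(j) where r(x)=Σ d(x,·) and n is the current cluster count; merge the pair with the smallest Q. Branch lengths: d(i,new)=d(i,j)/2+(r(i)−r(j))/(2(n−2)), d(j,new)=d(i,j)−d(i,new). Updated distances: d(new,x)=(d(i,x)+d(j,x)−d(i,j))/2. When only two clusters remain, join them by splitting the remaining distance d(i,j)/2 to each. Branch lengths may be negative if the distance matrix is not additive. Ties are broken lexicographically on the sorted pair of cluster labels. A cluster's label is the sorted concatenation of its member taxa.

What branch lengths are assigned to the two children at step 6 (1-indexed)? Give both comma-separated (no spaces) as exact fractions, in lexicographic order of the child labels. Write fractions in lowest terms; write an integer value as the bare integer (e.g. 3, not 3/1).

35/16,121/16

step 1: merge (Q,Y) at d=2, Q=-280; branch lengths Q→1/2, Y→3/2; new cluster QY
  updated: d(G,QY)=27, d(K,QY)=19, d(M,QY)=39/2, d(N,QY)=49/2, d(QY,W)=14, d(QY,X)=34
step 2: merge (G,K) at d=2, Q=-227; branch lengths G→39/10, K→-19/10; new cluster GK
  updated: d(GK,M)=41/2, d(GK,N)=67/2, d(GK,QY)=22, d(GK,W)=21/2, d(GK,X)=25
step 3: merge (M,X) at d=8, Q=-159; branch lengths M→25/8, X→39/8; new cluster MX
  updated: d(GK,MX)=75/4, d(MX,N)=35/2, d(MX,QY)=91/4, d(MX,W)=25/2
step 4: merge (N,W) at d=3, Q=-219/2; branch lengths N→95/12, W→-59/12; new cluster NW
  updated: d(GK,NW)=41/2, d(MX,NW)=27/2, d(NW,QY)=71/4
step 5: merge (GK,QY) at d=22, Q=-319/4; branch lengths GK→171/16, QY→181/16; new cluster GKQY
  updated: d(GKQY,MX)=39/4, d(GKQY,NW)=65/8
step 6: merge (GKQY,MX) at d=39/4, Q=-251/8; branch lengths GKQY→35/16, MX→121/16; new cluster GKMQXY
  updated: d(GKMQXY,NW)=95/16
step 7: merge (GKMQXY,NW) at d=95/16; branch lengths GKMQXY→95/32, NW→95/32; new cluster GKMNQWXY
final tree: ((((G:39/10,K:-19/10):171/16,(Q:1/2,Y:3/2):181/16):35/16,(M:25/8,X:39/8):121/16):95/32,(N:95/12,W:-59/12):95/32)
total length: 843/16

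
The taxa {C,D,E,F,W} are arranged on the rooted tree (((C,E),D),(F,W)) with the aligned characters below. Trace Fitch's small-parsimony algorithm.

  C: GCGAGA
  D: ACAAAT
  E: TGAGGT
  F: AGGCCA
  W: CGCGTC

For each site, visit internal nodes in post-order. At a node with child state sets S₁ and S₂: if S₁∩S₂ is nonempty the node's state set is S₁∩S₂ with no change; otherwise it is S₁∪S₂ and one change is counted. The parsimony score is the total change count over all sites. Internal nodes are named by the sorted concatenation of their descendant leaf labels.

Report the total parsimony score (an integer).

17

CE@0: {G} ∪ {T} = {G,T} (union, +1)
CDE@0: {G,T} ∪ {A} = {A,G,T} (union, +1)
FW@0: {A} ∪ {C} = {A,C} (union, +1)
CDEFW@0: {A,G,T} ∩ {A,C} = {A} (intersection, +0)
CE@1: {C} ∪ {G} = {C,G} (union, +1)
CDE@1: {C,G} ∩ {C} = {C} (intersection, +0)
FW@1: {G} ∩ {G} = {G} (intersection, +0)
CDEFW@1: {C} ∪ {G} = {C,G} (union, +1)
CE@2: {G} ∪ {A} = {A,G} (union, +1)
CDE@2: {A,G} ∩ {A} = {A} (intersection, +0)
FW@2: {G} ∪ {C} = {C,G} (union, +1)
CDEFW@2: {A} ∪ {C,G} = {A,C,G} (union, +1)
CE@3: {A} ∪ {G} = {A,G} (union, +1)
CDE@3: {A,G} ∩ {A} = {A} (intersection, +0)
FW@3: {C} ∪ {G} = {C,G} (union, +1)
CDEFW@3: {A} ∪ {C,G} = {A,C,G} (union, +1)
CE@4: {G} ∩ {G} = {G} (intersection, +0)
CDE@4: {G} ∪ {A} = {A,G} (union, +1)
FW@4: {C} ∪ {T} = {C,T} (union, +1)
CDEFW@4: {A,G} ∪ {C,T} = {A,C,G,T} (union, +1)
CE@5: {A} ∪ {T} = {A,T} (union, +1)
CDE@5: {A,T} ∩ {T} = {T} (intersection, +0)
FW@5: {A} ∪ {C} = {A,C} (union, +1)
CDEFW@5: {T} ∪ {A,C} = {A,C,T} (union, +1)
per-site changes: [3, 2, 3, 3, 3, 3]; total = 17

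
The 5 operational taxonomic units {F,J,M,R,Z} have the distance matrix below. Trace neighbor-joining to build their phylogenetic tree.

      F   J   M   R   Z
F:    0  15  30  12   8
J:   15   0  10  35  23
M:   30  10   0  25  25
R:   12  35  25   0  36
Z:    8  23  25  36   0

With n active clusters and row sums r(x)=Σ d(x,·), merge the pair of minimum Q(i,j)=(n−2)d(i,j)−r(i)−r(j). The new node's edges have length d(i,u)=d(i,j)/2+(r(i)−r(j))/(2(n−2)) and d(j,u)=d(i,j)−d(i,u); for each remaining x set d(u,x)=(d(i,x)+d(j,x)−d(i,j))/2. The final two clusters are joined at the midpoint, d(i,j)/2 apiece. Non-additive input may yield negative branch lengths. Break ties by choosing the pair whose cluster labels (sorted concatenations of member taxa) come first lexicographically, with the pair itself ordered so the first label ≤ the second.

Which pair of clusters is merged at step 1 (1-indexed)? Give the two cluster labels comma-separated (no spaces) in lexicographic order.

step 1: merge (J,M) at d=10, Q=-143; branch lengths J→23/6, M→37/6; new cluster JM
  updated: d(F,JM)=35/2, d(JM,R)=25, d(JM,Z)=19
step 2: merge (F,R) at d=12, Q=-173/2; branch lengths F→-23/8, R→119/8; new cluster FR
  updated: d(FR,JM)=61/4, d(FR,Z)=16
step 3: merge (FR,JM) at d=61/4, Q=-201/4; branch lengths FR→49/8, JM→73/8; new cluster FJMR
  updated: d(FJMR,Z)=79/8
step 4: merge (FJMR,Z) at d=79/8; branch lengths FJMR→79/16, Z→79/16; new cluster FJMRZ
final tree: (((F:-23/8,R:119/8):49/8,(J:23/6,M:37/6):73/8):79/16,Z:79/16)
total length: 377/8

J,M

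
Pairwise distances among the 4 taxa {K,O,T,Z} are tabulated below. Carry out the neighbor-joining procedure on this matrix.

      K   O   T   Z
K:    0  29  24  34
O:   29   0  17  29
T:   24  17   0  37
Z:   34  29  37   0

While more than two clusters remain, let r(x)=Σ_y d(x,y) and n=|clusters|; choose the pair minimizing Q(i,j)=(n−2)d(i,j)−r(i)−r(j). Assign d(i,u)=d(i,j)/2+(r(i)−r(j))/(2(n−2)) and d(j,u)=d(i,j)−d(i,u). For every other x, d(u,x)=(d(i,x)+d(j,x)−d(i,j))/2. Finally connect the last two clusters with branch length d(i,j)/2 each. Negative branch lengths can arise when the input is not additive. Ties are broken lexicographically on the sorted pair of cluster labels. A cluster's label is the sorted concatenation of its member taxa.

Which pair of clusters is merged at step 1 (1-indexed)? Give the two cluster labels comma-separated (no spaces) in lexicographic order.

1. join K+Z (d=34, Q=-119) ⇒ KZ; edges |K|=55/4, |Z|=81/4
  updated: d(KZ,O)=12, d(KZ,T)=27/2
2. join KZ+O (d=12, Q=-85/2) ⇒ KOZ; edges |KZ|=17/4, |O|=31/4
  updated: d(KOZ,T)=37/4
3. join KOZ+T (d=37/4) ⇒ KOTZ; edges |KOZ|=37/8, |T|=37/8
final tree: (((K:55/4,Z:81/4):17/4,O:31/4):37/8,T:37/8)
total length: 221/4

K,Z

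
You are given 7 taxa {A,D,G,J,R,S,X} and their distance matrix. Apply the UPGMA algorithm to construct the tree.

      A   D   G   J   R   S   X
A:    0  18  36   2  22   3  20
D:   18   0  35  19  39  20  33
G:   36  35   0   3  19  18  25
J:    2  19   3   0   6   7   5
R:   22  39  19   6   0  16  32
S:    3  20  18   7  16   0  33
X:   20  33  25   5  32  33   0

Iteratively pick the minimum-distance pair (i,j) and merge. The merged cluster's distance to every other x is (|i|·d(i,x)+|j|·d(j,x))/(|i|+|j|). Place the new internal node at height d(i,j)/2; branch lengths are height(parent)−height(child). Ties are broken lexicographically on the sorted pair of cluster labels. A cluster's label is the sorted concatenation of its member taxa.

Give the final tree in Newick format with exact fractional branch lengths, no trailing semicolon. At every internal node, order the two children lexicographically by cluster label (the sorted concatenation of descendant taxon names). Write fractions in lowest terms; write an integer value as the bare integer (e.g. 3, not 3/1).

((((((A:1,J:1):3/2,S:5/2):29/6,R:22/3):13/6,G:19/2):2,X:23/2):13/6,D:41/3)

step 1: merge (A,J) at d=2; branch lengths A→1, J→1; new cluster AJ
  updated: d(AJ,D)=37/2, d(AJ,G)=39/2, d(AJ,R)=14, d(AJ,S)=5, d(AJ,X)=25/2
step 2: merge (AJ,S) at d=5; branch lengths AJ→3/2, S→5/2; new cluster AJS
  updated: d(AJS,D)=19, d(AJS,G)=19, d(AJS,R)=44/3, d(AJS,X)=58/3
step 3: merge (AJS,R) at d=44/3; branch lengths AJS→29/6, R→22/3; new cluster AJRS
  updated: d(AJRS,D)=24, d(AJRS,G)=19, d(AJRS,X)=45/2
step 4: merge (AJRS,G) at d=19; branch lengths AJRS→13/6, G→19/2; new cluster AGJRS
  updated: d(AGJRS,D)=131/5, d(AGJRS,X)=23
step 5: merge (AGJRS,X) at d=23; branch lengths AGJRS→2, X→23/2; new cluster AGJRSX
  updated: d(AGJRSX,D)=82/3
step 6: merge (AGJRSX,D) at d=82/3; branch lengths AGJRSX→13/6, D→41/3; new cluster ADGJRSX
final tree: ((((((A:1,J:1):3/2,S:5/2):29/6,R:22/3):13/6,G:19/2):2,X:23/2):13/6,D:41/3)
total length: 355/6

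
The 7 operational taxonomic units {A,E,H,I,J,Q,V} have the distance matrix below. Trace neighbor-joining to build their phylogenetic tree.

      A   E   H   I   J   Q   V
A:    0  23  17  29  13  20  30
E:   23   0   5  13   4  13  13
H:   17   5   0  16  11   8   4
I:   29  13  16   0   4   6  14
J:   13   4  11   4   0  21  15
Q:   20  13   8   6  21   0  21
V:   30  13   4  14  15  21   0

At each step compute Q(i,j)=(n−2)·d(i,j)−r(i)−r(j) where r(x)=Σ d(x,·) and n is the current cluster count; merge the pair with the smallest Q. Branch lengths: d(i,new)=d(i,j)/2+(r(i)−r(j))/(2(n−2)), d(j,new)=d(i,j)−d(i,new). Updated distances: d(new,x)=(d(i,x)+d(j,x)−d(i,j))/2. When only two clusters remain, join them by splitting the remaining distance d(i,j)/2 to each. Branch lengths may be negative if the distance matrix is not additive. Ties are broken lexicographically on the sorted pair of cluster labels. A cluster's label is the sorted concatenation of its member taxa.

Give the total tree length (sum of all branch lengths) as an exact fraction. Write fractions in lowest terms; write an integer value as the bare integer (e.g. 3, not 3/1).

step 1: merge (I,Q) at d=6, Q=-141; branch lengths I→23/10, Q→37/10; new cluster IQ
  updated: d(A,IQ)=43/2, d(E,IQ)=10, d(H,IQ)=9, d(IQ,J)=19/2, d(IQ,V)=29/2
step 2: merge (H,V) at d=4, Q=-213/2; branch lengths H→-29/16, V→93/16; new cluster HV
  updated: d(A,HV)=43/2, d(E,HV)=7, d(HV,IQ)=39/4, d(HV,J)=11
step 3: merge (A,J) at d=13, Q=-155/2; branch lengths A→161/12, J→-5/12; new cluster AJ
  updated: d(AJ,E)=7, d(AJ,HV)=39/4, d(AJ,IQ)=9
step 4: merge (AJ,IQ) at d=9, Q=-73/2; branch lengths AJ→15/4, IQ→21/4; new cluster AIJQ
  updated: d(AIJQ,E)=4, d(AIJQ,HV)=21/4
step 5: merge (AIJQ,E) at d=4, Q=-65/4; branch lengths AIJQ→9/8, E→23/8; new cluster AEIJQ
  updated: d(AEIJQ,HV)=33/8
step 6: merge (AEIJQ,HV) at d=33/8; branch lengths AEIJQ→33/16, HV→33/16; new cluster AEHIJQV
final tree: ((((A:161/12,J:-5/12):15/4,(I:23/10,Q:37/10):21/4):9/8,E:23/8):33/16,(H:-29/16,V:93/16):33/16)
total length: 321/8

321/8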